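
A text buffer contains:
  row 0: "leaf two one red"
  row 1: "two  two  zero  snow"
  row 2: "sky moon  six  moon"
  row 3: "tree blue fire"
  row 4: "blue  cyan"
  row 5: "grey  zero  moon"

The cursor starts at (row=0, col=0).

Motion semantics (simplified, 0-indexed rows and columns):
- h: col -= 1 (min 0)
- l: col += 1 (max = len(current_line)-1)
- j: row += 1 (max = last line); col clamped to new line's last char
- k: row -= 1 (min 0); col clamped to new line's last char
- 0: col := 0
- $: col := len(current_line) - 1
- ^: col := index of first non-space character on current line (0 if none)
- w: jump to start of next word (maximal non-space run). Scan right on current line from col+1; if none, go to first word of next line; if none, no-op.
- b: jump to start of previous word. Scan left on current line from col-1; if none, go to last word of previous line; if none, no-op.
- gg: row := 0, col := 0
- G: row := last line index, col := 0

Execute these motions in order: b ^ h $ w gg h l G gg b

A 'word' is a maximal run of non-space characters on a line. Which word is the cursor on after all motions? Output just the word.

After 1 (b): row=0 col=0 char='l'
After 2 (^): row=0 col=0 char='l'
After 3 (h): row=0 col=0 char='l'
After 4 ($): row=0 col=15 char='d'
After 5 (w): row=1 col=0 char='t'
After 6 (gg): row=0 col=0 char='l'
After 7 (h): row=0 col=0 char='l'
After 8 (l): row=0 col=1 char='e'
After 9 (G): row=5 col=0 char='g'
After 10 (gg): row=0 col=0 char='l'
After 11 (b): row=0 col=0 char='l'

Answer: leaf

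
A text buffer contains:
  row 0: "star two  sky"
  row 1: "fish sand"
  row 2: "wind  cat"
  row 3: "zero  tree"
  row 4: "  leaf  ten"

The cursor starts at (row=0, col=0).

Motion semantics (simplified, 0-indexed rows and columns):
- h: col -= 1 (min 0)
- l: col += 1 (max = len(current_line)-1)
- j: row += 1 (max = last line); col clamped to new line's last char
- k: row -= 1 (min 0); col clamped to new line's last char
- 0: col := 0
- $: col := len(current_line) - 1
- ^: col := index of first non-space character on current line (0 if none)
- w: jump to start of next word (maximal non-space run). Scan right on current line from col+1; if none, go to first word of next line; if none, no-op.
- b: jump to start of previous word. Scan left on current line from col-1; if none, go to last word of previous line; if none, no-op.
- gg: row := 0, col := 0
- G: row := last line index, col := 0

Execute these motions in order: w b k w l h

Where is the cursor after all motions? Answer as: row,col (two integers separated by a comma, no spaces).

After 1 (w): row=0 col=5 char='t'
After 2 (b): row=0 col=0 char='s'
After 3 (k): row=0 col=0 char='s'
After 4 (w): row=0 col=5 char='t'
After 5 (l): row=0 col=6 char='w'
After 6 (h): row=0 col=5 char='t'

Answer: 0,5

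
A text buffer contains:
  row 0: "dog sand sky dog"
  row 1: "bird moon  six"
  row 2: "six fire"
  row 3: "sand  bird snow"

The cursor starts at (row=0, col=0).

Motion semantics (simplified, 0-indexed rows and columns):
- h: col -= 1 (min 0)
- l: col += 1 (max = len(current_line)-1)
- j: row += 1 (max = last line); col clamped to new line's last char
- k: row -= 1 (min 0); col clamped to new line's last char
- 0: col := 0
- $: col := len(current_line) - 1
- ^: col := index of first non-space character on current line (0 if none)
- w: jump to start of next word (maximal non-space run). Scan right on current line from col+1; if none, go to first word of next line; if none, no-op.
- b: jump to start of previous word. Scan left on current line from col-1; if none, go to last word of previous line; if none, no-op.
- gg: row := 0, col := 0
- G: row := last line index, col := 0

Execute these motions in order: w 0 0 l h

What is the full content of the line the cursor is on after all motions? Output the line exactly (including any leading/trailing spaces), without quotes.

Answer: dog sand sky dog

Derivation:
After 1 (w): row=0 col=4 char='s'
After 2 (0): row=0 col=0 char='d'
After 3 (0): row=0 col=0 char='d'
After 4 (l): row=0 col=1 char='o'
After 5 (h): row=0 col=0 char='d'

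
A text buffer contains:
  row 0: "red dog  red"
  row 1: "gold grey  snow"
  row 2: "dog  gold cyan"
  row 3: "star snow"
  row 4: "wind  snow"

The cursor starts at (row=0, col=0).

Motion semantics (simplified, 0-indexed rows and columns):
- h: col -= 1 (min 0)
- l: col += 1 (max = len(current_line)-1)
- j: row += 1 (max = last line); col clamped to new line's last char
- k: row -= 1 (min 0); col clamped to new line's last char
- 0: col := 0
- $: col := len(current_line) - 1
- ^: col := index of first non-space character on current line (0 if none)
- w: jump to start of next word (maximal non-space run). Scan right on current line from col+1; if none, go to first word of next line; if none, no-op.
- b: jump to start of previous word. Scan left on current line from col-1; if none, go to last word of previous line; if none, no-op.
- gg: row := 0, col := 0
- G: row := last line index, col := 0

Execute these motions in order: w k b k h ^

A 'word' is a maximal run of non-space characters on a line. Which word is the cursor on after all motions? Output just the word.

Answer: red

Derivation:
After 1 (w): row=0 col=4 char='d'
After 2 (k): row=0 col=4 char='d'
After 3 (b): row=0 col=0 char='r'
After 4 (k): row=0 col=0 char='r'
After 5 (h): row=0 col=0 char='r'
After 6 (^): row=0 col=0 char='r'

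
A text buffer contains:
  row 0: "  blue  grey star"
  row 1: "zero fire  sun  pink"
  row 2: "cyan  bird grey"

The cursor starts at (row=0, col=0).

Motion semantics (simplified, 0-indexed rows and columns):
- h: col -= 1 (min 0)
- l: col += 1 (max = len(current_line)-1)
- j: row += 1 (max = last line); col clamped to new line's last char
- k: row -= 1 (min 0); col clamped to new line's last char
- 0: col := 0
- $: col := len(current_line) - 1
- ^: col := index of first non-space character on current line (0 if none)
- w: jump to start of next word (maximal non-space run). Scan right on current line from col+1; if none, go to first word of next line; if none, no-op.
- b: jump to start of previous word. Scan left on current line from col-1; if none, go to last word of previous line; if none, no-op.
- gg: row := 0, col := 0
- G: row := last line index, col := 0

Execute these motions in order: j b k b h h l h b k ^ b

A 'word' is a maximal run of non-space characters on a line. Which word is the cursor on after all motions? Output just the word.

After 1 (j): row=1 col=0 char='z'
After 2 (b): row=0 col=13 char='s'
After 3 (k): row=0 col=13 char='s'
After 4 (b): row=0 col=8 char='g'
After 5 (h): row=0 col=7 char='_'
After 6 (h): row=0 col=6 char='_'
After 7 (l): row=0 col=7 char='_'
After 8 (h): row=0 col=6 char='_'
After 9 (b): row=0 col=2 char='b'
After 10 (k): row=0 col=2 char='b'
After 11 (^): row=0 col=2 char='b'
After 12 (b): row=0 col=2 char='b'

Answer: blue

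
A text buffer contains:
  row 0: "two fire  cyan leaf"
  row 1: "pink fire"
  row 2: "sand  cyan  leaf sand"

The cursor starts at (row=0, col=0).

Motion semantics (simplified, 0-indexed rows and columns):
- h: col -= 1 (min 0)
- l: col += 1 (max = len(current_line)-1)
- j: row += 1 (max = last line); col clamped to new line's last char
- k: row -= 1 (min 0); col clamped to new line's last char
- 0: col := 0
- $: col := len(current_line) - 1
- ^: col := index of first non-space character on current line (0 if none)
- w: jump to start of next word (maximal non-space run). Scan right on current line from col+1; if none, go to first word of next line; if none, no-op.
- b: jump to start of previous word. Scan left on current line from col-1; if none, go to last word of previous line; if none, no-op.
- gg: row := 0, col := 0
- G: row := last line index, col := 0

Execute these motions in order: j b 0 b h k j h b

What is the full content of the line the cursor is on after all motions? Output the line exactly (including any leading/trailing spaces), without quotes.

Answer: two fire  cyan leaf

Derivation:
After 1 (j): row=1 col=0 char='p'
After 2 (b): row=0 col=15 char='l'
After 3 (0): row=0 col=0 char='t'
After 4 (b): row=0 col=0 char='t'
After 5 (h): row=0 col=0 char='t'
After 6 (k): row=0 col=0 char='t'
After 7 (j): row=1 col=0 char='p'
After 8 (h): row=1 col=0 char='p'
After 9 (b): row=0 col=15 char='l'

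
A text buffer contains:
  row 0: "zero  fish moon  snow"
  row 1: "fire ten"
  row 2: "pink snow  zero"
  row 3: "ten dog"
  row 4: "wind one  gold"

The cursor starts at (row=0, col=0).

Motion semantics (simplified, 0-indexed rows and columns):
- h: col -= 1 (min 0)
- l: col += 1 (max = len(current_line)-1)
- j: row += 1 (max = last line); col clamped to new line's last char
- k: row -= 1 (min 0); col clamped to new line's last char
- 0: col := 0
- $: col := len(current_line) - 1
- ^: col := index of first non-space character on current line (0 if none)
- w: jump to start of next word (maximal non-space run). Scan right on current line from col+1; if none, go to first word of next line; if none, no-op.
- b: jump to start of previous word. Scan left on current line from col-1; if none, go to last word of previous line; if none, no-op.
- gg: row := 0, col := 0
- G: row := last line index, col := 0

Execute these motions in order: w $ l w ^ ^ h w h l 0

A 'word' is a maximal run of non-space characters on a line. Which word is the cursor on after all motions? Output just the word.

Answer: fire

Derivation:
After 1 (w): row=0 col=6 char='f'
After 2 ($): row=0 col=20 char='w'
After 3 (l): row=0 col=20 char='w'
After 4 (w): row=1 col=0 char='f'
After 5 (^): row=1 col=0 char='f'
After 6 (^): row=1 col=0 char='f'
After 7 (h): row=1 col=0 char='f'
After 8 (w): row=1 col=5 char='t'
After 9 (h): row=1 col=4 char='_'
After 10 (l): row=1 col=5 char='t'
After 11 (0): row=1 col=0 char='f'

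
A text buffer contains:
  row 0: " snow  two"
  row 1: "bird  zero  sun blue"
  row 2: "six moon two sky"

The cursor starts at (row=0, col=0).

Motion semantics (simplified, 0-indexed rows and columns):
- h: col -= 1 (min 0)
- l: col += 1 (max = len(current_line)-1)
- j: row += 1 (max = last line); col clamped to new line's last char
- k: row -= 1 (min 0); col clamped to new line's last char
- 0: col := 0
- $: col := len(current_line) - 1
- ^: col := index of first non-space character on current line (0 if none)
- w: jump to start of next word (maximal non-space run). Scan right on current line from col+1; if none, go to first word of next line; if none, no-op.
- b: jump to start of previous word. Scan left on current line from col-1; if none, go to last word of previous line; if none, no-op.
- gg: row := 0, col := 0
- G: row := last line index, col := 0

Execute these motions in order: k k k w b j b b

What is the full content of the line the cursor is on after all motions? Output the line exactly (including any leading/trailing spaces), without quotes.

Answer:  snow  two

Derivation:
After 1 (k): row=0 col=0 char='_'
After 2 (k): row=0 col=0 char='_'
After 3 (k): row=0 col=0 char='_'
After 4 (w): row=0 col=1 char='s'
After 5 (b): row=0 col=1 char='s'
After 6 (j): row=1 col=1 char='i'
After 7 (b): row=1 col=0 char='b'
After 8 (b): row=0 col=7 char='t'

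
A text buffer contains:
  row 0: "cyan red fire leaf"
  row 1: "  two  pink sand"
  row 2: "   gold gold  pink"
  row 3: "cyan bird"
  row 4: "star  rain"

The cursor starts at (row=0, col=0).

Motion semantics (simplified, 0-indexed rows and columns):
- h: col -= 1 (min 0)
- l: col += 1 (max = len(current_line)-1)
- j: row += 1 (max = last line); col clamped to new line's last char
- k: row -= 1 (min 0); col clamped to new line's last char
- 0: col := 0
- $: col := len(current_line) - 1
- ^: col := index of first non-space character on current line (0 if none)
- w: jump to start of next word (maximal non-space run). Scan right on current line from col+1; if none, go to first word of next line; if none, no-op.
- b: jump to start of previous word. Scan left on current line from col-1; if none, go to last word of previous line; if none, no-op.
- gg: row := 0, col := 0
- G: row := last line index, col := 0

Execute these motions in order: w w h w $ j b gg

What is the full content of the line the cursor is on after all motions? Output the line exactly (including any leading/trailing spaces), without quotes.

Answer: cyan red fire leaf

Derivation:
After 1 (w): row=0 col=5 char='r'
After 2 (w): row=0 col=9 char='f'
After 3 (h): row=0 col=8 char='_'
After 4 (w): row=0 col=9 char='f'
After 5 ($): row=0 col=17 char='f'
After 6 (j): row=1 col=15 char='d'
After 7 (b): row=1 col=12 char='s'
After 8 (gg): row=0 col=0 char='c'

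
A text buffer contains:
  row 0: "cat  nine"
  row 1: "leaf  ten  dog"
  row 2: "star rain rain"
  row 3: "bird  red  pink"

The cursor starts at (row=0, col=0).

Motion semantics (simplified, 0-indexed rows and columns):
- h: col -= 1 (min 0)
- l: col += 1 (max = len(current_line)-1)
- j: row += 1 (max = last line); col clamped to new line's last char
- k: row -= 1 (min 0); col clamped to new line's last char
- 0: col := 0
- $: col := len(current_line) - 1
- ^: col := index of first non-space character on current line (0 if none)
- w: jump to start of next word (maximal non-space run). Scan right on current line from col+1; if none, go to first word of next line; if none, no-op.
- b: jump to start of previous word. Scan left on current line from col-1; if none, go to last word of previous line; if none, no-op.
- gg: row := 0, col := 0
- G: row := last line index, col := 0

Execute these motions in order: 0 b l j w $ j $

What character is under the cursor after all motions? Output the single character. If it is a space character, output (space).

Answer: n

Derivation:
After 1 (0): row=0 col=0 char='c'
After 2 (b): row=0 col=0 char='c'
After 3 (l): row=0 col=1 char='a'
After 4 (j): row=1 col=1 char='e'
After 5 (w): row=1 col=6 char='t'
After 6 ($): row=1 col=13 char='g'
After 7 (j): row=2 col=13 char='n'
After 8 ($): row=2 col=13 char='n'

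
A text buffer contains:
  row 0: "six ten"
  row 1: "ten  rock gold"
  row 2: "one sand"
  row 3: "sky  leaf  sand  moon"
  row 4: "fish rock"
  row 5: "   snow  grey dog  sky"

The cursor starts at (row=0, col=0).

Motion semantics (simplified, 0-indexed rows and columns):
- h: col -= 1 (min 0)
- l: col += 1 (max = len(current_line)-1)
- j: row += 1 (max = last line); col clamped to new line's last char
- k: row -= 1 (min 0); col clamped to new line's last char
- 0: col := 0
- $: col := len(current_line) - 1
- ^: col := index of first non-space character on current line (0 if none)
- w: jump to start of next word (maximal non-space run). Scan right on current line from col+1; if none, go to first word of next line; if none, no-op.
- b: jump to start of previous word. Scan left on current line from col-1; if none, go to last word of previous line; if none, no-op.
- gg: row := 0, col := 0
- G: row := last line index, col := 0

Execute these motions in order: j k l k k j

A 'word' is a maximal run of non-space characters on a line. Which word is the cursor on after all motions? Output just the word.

After 1 (j): row=1 col=0 char='t'
After 2 (k): row=0 col=0 char='s'
After 3 (l): row=0 col=1 char='i'
After 4 (k): row=0 col=1 char='i'
After 5 (k): row=0 col=1 char='i'
After 6 (j): row=1 col=1 char='e'

Answer: ten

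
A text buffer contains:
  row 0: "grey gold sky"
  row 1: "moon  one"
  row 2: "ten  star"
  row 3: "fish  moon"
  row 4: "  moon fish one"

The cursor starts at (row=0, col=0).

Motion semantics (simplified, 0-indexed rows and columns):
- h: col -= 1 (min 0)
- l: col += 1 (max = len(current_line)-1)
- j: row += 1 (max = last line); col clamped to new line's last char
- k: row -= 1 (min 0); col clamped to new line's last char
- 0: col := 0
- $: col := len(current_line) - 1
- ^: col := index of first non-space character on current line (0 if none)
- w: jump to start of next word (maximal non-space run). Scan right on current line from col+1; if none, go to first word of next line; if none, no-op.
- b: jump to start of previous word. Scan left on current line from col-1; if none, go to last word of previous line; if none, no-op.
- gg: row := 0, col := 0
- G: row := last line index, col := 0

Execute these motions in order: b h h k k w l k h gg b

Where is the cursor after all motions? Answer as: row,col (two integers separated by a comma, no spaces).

After 1 (b): row=0 col=0 char='g'
After 2 (h): row=0 col=0 char='g'
After 3 (h): row=0 col=0 char='g'
After 4 (k): row=0 col=0 char='g'
After 5 (k): row=0 col=0 char='g'
After 6 (w): row=0 col=5 char='g'
After 7 (l): row=0 col=6 char='o'
After 8 (k): row=0 col=6 char='o'
After 9 (h): row=0 col=5 char='g'
After 10 (gg): row=0 col=0 char='g'
After 11 (b): row=0 col=0 char='g'

Answer: 0,0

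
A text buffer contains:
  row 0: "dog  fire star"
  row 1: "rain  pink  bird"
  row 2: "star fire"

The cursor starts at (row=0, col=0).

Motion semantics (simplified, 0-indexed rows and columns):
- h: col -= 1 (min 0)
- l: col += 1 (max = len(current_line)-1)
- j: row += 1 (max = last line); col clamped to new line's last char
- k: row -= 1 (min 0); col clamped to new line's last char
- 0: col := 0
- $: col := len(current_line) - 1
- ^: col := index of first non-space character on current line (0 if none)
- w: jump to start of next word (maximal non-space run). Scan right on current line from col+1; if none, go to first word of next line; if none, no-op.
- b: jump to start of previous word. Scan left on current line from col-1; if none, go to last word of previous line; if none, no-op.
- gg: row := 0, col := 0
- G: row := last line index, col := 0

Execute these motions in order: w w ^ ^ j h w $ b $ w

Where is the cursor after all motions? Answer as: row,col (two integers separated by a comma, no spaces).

Answer: 2,0

Derivation:
After 1 (w): row=0 col=5 char='f'
After 2 (w): row=0 col=10 char='s'
After 3 (^): row=0 col=0 char='d'
After 4 (^): row=0 col=0 char='d'
After 5 (j): row=1 col=0 char='r'
After 6 (h): row=1 col=0 char='r'
After 7 (w): row=1 col=6 char='p'
After 8 ($): row=1 col=15 char='d'
After 9 (b): row=1 col=12 char='b'
After 10 ($): row=1 col=15 char='d'
After 11 (w): row=2 col=0 char='s'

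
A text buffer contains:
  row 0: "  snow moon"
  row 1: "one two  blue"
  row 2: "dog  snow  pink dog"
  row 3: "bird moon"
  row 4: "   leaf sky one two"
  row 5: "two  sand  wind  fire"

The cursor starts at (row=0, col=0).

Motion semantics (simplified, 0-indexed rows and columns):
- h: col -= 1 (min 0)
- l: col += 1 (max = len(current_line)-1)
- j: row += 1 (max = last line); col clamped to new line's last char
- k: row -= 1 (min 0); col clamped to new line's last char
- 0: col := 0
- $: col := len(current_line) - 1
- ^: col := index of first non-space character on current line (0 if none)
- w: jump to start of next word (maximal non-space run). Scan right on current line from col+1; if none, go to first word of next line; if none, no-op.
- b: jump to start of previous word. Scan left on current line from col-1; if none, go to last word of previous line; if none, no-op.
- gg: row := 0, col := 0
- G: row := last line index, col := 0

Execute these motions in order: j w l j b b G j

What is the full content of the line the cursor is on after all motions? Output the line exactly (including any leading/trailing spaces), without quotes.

After 1 (j): row=1 col=0 char='o'
After 2 (w): row=1 col=4 char='t'
After 3 (l): row=1 col=5 char='w'
After 4 (j): row=2 col=5 char='s'
After 5 (b): row=2 col=0 char='d'
After 6 (b): row=1 col=9 char='b'
After 7 (G): row=5 col=0 char='t'
After 8 (j): row=5 col=0 char='t'

Answer: two  sand  wind  fire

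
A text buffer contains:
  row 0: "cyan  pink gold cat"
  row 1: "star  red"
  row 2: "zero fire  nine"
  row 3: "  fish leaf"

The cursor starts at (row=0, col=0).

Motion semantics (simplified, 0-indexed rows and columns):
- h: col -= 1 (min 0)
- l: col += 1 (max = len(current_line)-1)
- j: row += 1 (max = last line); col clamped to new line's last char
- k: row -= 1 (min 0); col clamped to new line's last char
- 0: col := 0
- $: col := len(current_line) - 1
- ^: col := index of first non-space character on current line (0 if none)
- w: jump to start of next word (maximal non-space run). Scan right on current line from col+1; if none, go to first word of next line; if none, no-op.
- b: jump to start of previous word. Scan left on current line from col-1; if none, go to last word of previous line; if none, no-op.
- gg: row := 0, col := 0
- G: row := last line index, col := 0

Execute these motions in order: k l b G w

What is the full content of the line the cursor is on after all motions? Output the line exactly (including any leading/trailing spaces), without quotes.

After 1 (k): row=0 col=0 char='c'
After 2 (l): row=0 col=1 char='y'
After 3 (b): row=0 col=0 char='c'
After 4 (G): row=3 col=0 char='_'
After 5 (w): row=3 col=2 char='f'

Answer:   fish leaf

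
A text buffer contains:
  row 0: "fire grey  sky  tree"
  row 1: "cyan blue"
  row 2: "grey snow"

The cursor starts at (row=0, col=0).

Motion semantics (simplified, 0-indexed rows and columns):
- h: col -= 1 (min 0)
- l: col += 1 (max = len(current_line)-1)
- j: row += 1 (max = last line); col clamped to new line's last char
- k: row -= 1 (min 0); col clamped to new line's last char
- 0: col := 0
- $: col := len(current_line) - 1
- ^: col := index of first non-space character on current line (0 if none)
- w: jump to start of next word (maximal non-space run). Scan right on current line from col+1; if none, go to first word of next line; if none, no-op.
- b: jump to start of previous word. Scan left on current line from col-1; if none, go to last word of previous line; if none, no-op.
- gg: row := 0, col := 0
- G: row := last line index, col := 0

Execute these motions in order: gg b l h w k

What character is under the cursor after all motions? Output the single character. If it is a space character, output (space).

Answer: g

Derivation:
After 1 (gg): row=0 col=0 char='f'
After 2 (b): row=0 col=0 char='f'
After 3 (l): row=0 col=1 char='i'
After 4 (h): row=0 col=0 char='f'
After 5 (w): row=0 col=5 char='g'
After 6 (k): row=0 col=5 char='g'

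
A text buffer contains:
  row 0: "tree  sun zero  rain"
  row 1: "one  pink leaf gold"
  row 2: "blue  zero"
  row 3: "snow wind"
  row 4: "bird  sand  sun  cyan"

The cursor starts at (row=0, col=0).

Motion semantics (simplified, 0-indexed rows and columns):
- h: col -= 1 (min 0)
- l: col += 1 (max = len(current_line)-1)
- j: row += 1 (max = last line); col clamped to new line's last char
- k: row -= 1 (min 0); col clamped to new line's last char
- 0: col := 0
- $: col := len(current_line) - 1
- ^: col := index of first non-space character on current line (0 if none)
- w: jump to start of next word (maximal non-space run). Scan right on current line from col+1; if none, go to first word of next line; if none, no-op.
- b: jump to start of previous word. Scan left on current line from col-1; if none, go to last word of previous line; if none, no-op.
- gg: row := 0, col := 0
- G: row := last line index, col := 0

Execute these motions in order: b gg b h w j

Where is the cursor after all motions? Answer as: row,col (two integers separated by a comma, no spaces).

After 1 (b): row=0 col=0 char='t'
After 2 (gg): row=0 col=0 char='t'
After 3 (b): row=0 col=0 char='t'
After 4 (h): row=0 col=0 char='t'
After 5 (w): row=0 col=6 char='s'
After 6 (j): row=1 col=6 char='i'

Answer: 1,6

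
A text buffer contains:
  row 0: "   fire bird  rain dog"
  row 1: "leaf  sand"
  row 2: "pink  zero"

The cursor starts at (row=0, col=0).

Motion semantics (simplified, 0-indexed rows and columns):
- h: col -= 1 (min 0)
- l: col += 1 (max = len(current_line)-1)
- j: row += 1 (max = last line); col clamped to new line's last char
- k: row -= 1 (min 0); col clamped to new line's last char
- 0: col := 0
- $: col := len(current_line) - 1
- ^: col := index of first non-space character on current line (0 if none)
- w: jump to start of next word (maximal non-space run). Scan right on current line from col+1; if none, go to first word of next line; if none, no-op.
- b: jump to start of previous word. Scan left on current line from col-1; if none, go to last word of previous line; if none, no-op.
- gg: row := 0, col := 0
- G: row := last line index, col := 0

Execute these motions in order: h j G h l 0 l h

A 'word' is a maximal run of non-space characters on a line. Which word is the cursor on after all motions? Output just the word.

Answer: pink

Derivation:
After 1 (h): row=0 col=0 char='_'
After 2 (j): row=1 col=0 char='l'
After 3 (G): row=2 col=0 char='p'
After 4 (h): row=2 col=0 char='p'
After 5 (l): row=2 col=1 char='i'
After 6 (0): row=2 col=0 char='p'
After 7 (l): row=2 col=1 char='i'
After 8 (h): row=2 col=0 char='p'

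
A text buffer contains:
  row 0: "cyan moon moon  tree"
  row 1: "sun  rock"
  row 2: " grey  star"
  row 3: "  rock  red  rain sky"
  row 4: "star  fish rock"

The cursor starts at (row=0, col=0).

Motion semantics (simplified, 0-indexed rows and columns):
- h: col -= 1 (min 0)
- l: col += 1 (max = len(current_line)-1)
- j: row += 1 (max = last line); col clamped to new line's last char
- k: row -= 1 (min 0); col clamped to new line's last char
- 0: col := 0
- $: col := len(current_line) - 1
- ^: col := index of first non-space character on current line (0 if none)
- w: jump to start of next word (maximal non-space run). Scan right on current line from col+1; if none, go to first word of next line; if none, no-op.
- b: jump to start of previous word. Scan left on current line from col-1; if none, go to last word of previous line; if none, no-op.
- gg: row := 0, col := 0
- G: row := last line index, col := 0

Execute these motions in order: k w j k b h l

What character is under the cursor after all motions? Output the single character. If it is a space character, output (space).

Answer: y

Derivation:
After 1 (k): row=0 col=0 char='c'
After 2 (w): row=0 col=5 char='m'
After 3 (j): row=1 col=5 char='r'
After 4 (k): row=0 col=5 char='m'
After 5 (b): row=0 col=0 char='c'
After 6 (h): row=0 col=0 char='c'
After 7 (l): row=0 col=1 char='y'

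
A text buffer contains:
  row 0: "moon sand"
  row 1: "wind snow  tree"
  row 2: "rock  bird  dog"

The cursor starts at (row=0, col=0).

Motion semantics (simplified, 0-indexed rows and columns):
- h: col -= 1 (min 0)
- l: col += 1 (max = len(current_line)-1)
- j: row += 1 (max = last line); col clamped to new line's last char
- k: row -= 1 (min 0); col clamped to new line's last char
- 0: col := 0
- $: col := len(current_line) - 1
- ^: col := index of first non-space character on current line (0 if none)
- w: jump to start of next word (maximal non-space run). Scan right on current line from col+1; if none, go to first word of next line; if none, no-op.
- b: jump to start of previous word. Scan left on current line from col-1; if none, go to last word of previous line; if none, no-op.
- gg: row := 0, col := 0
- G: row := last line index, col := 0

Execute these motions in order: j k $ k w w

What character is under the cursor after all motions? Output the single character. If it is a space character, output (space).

Answer: s

Derivation:
After 1 (j): row=1 col=0 char='w'
After 2 (k): row=0 col=0 char='m'
After 3 ($): row=0 col=8 char='d'
After 4 (k): row=0 col=8 char='d'
After 5 (w): row=1 col=0 char='w'
After 6 (w): row=1 col=5 char='s'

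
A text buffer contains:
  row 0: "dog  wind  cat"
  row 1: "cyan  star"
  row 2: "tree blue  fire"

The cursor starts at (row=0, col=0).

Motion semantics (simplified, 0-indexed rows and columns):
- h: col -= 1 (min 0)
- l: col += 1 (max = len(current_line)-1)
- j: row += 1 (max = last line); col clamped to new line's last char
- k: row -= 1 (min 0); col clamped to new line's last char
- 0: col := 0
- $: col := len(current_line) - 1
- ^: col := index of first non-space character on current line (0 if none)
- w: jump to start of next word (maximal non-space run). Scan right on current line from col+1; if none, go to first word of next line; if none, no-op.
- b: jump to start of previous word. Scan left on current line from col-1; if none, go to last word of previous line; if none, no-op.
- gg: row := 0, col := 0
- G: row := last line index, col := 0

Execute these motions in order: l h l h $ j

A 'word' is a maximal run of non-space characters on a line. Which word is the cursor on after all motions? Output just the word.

Answer: star

Derivation:
After 1 (l): row=0 col=1 char='o'
After 2 (h): row=0 col=0 char='d'
After 3 (l): row=0 col=1 char='o'
After 4 (h): row=0 col=0 char='d'
After 5 ($): row=0 col=13 char='t'
After 6 (j): row=1 col=9 char='r'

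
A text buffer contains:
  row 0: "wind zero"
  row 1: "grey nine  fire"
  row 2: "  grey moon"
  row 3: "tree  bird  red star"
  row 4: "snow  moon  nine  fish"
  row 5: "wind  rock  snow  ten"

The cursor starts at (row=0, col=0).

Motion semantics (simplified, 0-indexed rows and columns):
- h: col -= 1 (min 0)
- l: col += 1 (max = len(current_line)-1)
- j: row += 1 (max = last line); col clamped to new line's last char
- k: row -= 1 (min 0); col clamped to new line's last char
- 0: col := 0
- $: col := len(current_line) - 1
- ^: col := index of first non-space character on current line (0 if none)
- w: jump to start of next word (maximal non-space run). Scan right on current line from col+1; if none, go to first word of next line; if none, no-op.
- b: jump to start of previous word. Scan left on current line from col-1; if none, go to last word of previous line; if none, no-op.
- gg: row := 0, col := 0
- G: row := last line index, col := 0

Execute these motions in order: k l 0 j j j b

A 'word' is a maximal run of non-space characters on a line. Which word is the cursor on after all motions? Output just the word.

Answer: moon

Derivation:
After 1 (k): row=0 col=0 char='w'
After 2 (l): row=0 col=1 char='i'
After 3 (0): row=0 col=0 char='w'
After 4 (j): row=1 col=0 char='g'
After 5 (j): row=2 col=0 char='_'
After 6 (j): row=3 col=0 char='t'
After 7 (b): row=2 col=7 char='m'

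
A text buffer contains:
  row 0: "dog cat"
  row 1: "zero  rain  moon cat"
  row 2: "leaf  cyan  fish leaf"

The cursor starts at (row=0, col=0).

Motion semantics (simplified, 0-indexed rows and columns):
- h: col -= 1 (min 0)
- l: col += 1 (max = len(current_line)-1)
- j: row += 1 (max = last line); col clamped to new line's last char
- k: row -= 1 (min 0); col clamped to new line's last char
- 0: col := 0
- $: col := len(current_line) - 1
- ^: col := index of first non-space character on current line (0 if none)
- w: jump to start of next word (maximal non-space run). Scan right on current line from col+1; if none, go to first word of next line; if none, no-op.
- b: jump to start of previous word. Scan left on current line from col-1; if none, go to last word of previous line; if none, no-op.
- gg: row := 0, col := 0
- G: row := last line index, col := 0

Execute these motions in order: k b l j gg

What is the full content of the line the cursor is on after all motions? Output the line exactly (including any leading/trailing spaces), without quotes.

After 1 (k): row=0 col=0 char='d'
After 2 (b): row=0 col=0 char='d'
After 3 (l): row=0 col=1 char='o'
After 4 (j): row=1 col=1 char='e'
After 5 (gg): row=0 col=0 char='d'

Answer: dog cat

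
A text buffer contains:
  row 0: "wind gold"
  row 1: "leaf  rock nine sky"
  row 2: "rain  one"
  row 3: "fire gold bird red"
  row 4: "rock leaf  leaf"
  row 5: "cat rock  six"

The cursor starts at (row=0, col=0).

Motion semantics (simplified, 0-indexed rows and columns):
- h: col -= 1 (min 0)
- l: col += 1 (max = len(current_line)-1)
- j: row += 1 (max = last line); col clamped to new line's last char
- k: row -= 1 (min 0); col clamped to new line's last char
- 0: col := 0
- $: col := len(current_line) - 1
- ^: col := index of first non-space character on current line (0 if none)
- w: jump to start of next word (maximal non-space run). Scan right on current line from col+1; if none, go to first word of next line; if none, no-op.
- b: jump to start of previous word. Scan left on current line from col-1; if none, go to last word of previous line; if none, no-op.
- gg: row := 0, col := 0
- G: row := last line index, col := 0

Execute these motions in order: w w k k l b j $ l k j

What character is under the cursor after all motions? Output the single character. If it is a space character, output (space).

Answer: c

Derivation:
After 1 (w): row=0 col=5 char='g'
After 2 (w): row=1 col=0 char='l'
After 3 (k): row=0 col=0 char='w'
After 4 (k): row=0 col=0 char='w'
After 5 (l): row=0 col=1 char='i'
After 6 (b): row=0 col=0 char='w'
After 7 (j): row=1 col=0 char='l'
After 8 ($): row=1 col=18 char='y'
After 9 (l): row=1 col=18 char='y'
After 10 (k): row=0 col=8 char='d'
After 11 (j): row=1 col=8 char='c'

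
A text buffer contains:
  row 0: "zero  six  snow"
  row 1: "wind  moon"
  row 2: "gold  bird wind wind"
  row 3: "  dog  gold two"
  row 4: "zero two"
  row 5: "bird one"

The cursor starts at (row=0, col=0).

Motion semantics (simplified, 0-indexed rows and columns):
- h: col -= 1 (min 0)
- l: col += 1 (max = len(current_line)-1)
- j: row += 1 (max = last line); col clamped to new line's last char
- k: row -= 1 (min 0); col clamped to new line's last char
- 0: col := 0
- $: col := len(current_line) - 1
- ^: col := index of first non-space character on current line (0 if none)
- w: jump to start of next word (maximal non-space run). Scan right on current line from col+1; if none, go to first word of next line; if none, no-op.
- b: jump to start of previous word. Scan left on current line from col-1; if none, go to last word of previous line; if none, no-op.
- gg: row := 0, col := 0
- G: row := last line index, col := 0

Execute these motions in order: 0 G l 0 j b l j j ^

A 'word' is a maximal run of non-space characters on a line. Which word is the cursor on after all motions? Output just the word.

After 1 (0): row=0 col=0 char='z'
After 2 (G): row=5 col=0 char='b'
After 3 (l): row=5 col=1 char='i'
After 4 (0): row=5 col=0 char='b'
After 5 (j): row=5 col=0 char='b'
After 6 (b): row=4 col=5 char='t'
After 7 (l): row=4 col=6 char='w'
After 8 (j): row=5 col=6 char='n'
After 9 (j): row=5 col=6 char='n'
After 10 (^): row=5 col=0 char='b'

Answer: bird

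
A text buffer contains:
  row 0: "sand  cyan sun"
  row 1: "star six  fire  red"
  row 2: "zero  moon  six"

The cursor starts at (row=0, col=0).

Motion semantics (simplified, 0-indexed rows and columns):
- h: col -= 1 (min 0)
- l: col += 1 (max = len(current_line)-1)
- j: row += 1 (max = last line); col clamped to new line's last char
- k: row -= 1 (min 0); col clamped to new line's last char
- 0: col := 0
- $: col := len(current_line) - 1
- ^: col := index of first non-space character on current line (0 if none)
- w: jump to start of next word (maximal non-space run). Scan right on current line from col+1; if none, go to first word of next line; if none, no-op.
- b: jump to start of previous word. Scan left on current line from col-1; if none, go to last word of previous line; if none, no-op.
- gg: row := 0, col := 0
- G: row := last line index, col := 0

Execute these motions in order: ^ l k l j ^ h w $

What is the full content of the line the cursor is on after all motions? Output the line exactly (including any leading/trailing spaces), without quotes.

Answer: star six  fire  red

Derivation:
After 1 (^): row=0 col=0 char='s'
After 2 (l): row=0 col=1 char='a'
After 3 (k): row=0 col=1 char='a'
After 4 (l): row=0 col=2 char='n'
After 5 (j): row=1 col=2 char='a'
After 6 (^): row=1 col=0 char='s'
After 7 (h): row=1 col=0 char='s'
After 8 (w): row=1 col=5 char='s'
After 9 ($): row=1 col=18 char='d'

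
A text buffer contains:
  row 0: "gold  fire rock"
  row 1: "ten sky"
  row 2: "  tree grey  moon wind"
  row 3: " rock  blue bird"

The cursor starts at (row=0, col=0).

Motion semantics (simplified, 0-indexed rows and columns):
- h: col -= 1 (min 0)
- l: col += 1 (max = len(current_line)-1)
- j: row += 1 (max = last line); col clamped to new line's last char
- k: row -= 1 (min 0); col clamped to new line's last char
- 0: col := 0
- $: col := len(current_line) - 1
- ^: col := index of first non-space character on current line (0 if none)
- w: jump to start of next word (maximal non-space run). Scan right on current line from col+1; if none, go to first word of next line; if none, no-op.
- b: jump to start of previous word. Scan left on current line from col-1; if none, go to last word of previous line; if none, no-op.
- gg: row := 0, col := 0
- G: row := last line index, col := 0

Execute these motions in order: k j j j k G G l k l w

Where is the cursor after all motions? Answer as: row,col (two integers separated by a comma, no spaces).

After 1 (k): row=0 col=0 char='g'
After 2 (j): row=1 col=0 char='t'
After 3 (j): row=2 col=0 char='_'
After 4 (j): row=3 col=0 char='_'
After 5 (k): row=2 col=0 char='_'
After 6 (G): row=3 col=0 char='_'
After 7 (G): row=3 col=0 char='_'
After 8 (l): row=3 col=1 char='r'
After 9 (k): row=2 col=1 char='_'
After 10 (l): row=2 col=2 char='t'
After 11 (w): row=2 col=7 char='g'

Answer: 2,7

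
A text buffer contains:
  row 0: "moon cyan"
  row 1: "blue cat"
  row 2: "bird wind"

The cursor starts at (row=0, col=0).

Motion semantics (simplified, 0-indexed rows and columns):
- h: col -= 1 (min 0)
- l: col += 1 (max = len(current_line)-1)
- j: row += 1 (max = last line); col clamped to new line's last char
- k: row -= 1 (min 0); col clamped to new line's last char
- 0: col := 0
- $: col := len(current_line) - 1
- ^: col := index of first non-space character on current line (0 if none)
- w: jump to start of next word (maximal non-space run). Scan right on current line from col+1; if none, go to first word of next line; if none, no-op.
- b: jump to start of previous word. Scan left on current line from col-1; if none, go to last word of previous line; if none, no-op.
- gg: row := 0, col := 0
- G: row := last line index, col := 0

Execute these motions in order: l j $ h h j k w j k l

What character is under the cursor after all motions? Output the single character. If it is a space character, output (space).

Answer: l

Derivation:
After 1 (l): row=0 col=1 char='o'
After 2 (j): row=1 col=1 char='l'
After 3 ($): row=1 col=7 char='t'
After 4 (h): row=1 col=6 char='a'
After 5 (h): row=1 col=5 char='c'
After 6 (j): row=2 col=5 char='w'
After 7 (k): row=1 col=5 char='c'
After 8 (w): row=2 col=0 char='b'
After 9 (j): row=2 col=0 char='b'
After 10 (k): row=1 col=0 char='b'
After 11 (l): row=1 col=1 char='l'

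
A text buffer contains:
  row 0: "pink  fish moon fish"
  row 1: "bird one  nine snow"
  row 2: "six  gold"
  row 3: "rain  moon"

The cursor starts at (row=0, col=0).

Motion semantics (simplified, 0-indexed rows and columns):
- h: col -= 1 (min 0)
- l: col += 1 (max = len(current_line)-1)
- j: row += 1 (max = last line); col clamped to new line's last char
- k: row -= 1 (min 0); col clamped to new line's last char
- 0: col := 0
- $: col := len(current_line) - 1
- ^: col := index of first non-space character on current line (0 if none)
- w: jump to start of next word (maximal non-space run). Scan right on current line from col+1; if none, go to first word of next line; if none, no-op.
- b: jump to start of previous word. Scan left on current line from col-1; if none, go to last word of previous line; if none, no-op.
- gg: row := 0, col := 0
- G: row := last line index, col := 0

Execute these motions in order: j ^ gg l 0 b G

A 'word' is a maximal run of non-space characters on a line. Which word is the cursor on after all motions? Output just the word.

Answer: rain

Derivation:
After 1 (j): row=1 col=0 char='b'
After 2 (^): row=1 col=0 char='b'
After 3 (gg): row=0 col=0 char='p'
After 4 (l): row=0 col=1 char='i'
After 5 (0): row=0 col=0 char='p'
After 6 (b): row=0 col=0 char='p'
After 7 (G): row=3 col=0 char='r'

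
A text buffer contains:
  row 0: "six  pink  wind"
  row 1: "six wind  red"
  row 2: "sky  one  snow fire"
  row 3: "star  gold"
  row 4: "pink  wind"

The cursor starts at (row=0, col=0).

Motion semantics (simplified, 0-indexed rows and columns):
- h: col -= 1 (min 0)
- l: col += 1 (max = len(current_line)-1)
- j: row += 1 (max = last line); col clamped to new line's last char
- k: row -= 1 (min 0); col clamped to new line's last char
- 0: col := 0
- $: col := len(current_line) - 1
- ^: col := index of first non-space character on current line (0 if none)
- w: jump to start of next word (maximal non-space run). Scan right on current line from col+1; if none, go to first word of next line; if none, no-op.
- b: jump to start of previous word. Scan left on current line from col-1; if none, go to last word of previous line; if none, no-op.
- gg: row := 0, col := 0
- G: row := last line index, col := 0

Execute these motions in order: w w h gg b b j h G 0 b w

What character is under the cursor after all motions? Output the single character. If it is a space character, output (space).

Answer: p

Derivation:
After 1 (w): row=0 col=5 char='p'
After 2 (w): row=0 col=11 char='w'
After 3 (h): row=0 col=10 char='_'
After 4 (gg): row=0 col=0 char='s'
After 5 (b): row=0 col=0 char='s'
After 6 (b): row=0 col=0 char='s'
After 7 (j): row=1 col=0 char='s'
After 8 (h): row=1 col=0 char='s'
After 9 (G): row=4 col=0 char='p'
After 10 (0): row=4 col=0 char='p'
After 11 (b): row=3 col=6 char='g'
After 12 (w): row=4 col=0 char='p'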